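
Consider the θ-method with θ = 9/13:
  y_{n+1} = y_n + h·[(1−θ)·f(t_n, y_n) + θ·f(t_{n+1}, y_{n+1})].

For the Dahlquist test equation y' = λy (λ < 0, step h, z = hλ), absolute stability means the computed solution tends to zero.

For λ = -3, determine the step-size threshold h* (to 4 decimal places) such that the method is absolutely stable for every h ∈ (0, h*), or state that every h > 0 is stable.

interval (−∞, 0). Any h>0 works for λ=-3.

With y'=λy (z=hλ):
  y_{n+1} = y_n + z·[4/13·y_n + 9/13·y_{n+1}] ⇒ (1 − 9/13z)y_{n+1} = (1 + 4/13z)y_n
  ⇒ R(z) = (1 + 4/13z)/(1 − 9/13z).

Need |R(x)|<1, x<0.
x=-1.43: |R|=0.2814
x=-2: |R|=0.1613
x=-10: |R|=0.2621
x=-100: |R|=0.4239
θ=9/13≥1/2 ⇒ |1+4/13x|<|1−9/13x| ∀x<0 ⇒ interval (−∞,0).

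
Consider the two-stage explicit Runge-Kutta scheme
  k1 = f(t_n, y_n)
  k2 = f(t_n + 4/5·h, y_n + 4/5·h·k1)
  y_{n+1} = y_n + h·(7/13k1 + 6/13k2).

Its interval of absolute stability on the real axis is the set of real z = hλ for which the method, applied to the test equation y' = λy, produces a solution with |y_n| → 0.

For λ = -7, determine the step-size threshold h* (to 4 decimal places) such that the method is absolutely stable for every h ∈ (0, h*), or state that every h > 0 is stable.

(-2.7083,0); λ=-7 ⇒ h* = (65/24)/7 = 0.3869.

With y'=λy (z=hλ):
  k1=λy_n ⇒ h·k1=z·y_n;  k2=λ(1+4/5z)y_n ⇒ h·k2=z(1+4/5z)y_n
  y_{n+1}/y_n = 1 + 7/13z + 6/13z(1+4/5z) = 1 + z + 24/65z²
  Hence R(z) = 1 + z + 24/65z².

Solve |R(x)|<1 on ℝ⁻.
x=-1.04: |R|=0.3594
R=1: x+24/65x²=0 ⇒ x=−65/24=-2.7083; min R=1−1/(4·24/65)=0.3229>−1
Confirm numerically:
  x=-2.576: |R|=0.87413 <1
  x=-1.769: |R|=0.38646 <1
  x=-1.261: |R|=0.32612 <1
  x=-3.284: |R|=1.69803 >1
  x=-3.199: |R|=1.57956 >1
  x=-3.104: |R|=1.45347 >1
So |R|<1 on (-2.7083, 0).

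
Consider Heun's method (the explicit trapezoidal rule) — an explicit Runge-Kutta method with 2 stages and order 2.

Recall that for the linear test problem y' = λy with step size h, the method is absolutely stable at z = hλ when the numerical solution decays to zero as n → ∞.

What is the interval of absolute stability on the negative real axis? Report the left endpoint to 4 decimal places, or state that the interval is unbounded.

z∈(-2.0000,0).

Test eqn y'=λy, z=hλ:
  order 2, 2-stage ⇒ R(z)=1+z+z^2/2
  (e.g. R(-1.77)=0.79645, |R|=0.79645)

Solve |R(x)|<1 on ℝ⁻.
x=-1.77: |R|=0.7964
|R(-1.48)|=0.6152 |R(-1.26)|=0.5338 |R(-1.16)|=0.5128
Bisect:
  x_lo=-2.7167 |R|=1.9735  x_hi=-0.3959 |R|=0.6825
  mid=-1.55628 |R|=0.65473 →hi
  mid=-2.13649 |R|=1.14581 →lo
  mid=-1.84639 |R|=0.85819 →hi
  mid=-1.99144 |R|=0.99148 →hi
  mid=-2.06397 |R|=1.06601 →lo
  mid=-2.02770 |R|=1.02809 →lo
  mid=-2.00957 |R|=1.00962 →lo
  ...
  [-2.00008,-1.99994] ⇒ x*=-2.0000
Interval (-2.0000, 0).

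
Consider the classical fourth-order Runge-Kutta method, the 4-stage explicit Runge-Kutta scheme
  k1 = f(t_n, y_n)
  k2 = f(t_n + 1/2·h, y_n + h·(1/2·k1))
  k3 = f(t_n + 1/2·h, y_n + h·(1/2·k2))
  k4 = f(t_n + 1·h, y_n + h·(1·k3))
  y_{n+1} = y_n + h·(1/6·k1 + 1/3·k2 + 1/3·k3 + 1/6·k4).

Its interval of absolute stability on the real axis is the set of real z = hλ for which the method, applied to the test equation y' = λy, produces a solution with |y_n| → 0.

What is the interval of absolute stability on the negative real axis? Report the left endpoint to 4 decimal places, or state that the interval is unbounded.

(-2.7853, 0).

Test eqn y'=λy, z=hλ:
  order 4, 4-stage ⇒ R(z)=1+z+z^2/2+z^3/6+z^4/24
  (e.g. R(-1.71)=0.27495, |R|=0.27495)

Find x<0 with |R(x)|<1.
x=-1.71: |R|=0.2749
|R(-2.78)|=0.9920 |R(-2.46)|=0.6106 |R(-0.76)|=0.4695
Bisect:
  x_lo=-3.3194 |R|=2.1527  x_hi=-0.2527 |R|=0.7767
  mid=-1.78608 |R|=0.28336 →hi
  mid=-2.55275 |R|=0.70238 →hi
  mid=-2.93608 |R|=1.25218 →lo
  mid=-2.74441 |R|=0.94009 →hi
  mid=-2.84025 |R|=1.08606 →lo
  mid=-2.79233 |R|=1.01066 →lo
  mid=-2.76837 |R|=0.97479 →hi
  mid=-2.78035 |R|=0.99257 →hi
  ...
  [-2.78540,-2.78522] ⇒ x*=-2.7853
So |R|<1 on (-2.7853, 0).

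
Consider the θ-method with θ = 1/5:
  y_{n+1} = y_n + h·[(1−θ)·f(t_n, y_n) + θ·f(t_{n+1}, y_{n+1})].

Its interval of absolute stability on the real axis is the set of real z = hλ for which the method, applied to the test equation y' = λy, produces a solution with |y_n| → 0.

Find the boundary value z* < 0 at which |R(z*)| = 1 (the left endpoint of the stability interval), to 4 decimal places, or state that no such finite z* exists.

left endpoint -3.3333.

With y'=λy (z=hλ):
  y_{n+1} = y_n + z·[4/5·y_n + 1/5·y_{n+1}] ⇒ (1 − 1/5z)y_{n+1} = (1 + 4/5z)y_n
  R(z) = (1 + 4/5z)/(1 − 1/5z).

Solve |R(x)|<1 on ℝ⁻.
x=-1.31: |R|=0.0380
R=−1: 1+4/5x = −1+1/5x ⇒ -3/5x=2 ⇒ x=2/(-3/5)=-3.3333
Confirm numerically:
  x=-2.461: |R|=0.64924 <1
  x=-2.069: |R|=0.46343 <1
  x=-1.745: |R|=0.29355 <1
  x=-1.447: |R|=0.12223 <1
  x=-3.817: |R|=1.16457 >1
  x=-3.626: |R|=1.10179 >1
  x=-3.512: |R|=1.06297 >1
Stable set (-3.3333, 0).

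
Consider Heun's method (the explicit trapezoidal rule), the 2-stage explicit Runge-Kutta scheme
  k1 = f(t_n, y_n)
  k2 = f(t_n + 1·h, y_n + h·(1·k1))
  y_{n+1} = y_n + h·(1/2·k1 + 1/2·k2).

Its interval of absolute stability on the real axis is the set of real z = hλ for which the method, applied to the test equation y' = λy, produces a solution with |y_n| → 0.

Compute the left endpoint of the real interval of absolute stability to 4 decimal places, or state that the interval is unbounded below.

left endpoint -2.0000.

With y'=λy (z=hλ):
  order 2, 2-stage ⇒ R(z)=1+z+z^2/2
  (e.g. R(-1.07)=0.50245, |R|=0.50245)

Need |R(x)|<1, x<0.
x=-1.07: |R|=0.5025
|R(-1.29)|=0.5421 |R(-0.56)|=0.5968 |R(-0.51)|=0.6200
Bisect:
  x_lo=-2.7992 |R|=2.1185  x_hi=-0.1824 |R|=0.8342
  mid=-1.49079 |R|=0.62044 →hi
  mid=-2.14498 |R|=1.15548 →lo
  mid=-1.81788 |R|=0.83447 →hi
  mid=-1.98143 |R|=0.98160 →hi
  mid=-2.06320 |R|=1.06520 →lo
  mid=-2.02232 |R|=1.02257 →lo
  mid=-2.00187 |R|=1.00188 →lo
  mid=-1.99165 |R|=0.99169 →hi
  ...
  [-2.00012,-1.99996] ⇒ x*=-2.0000
Interval (-2.0000, 0).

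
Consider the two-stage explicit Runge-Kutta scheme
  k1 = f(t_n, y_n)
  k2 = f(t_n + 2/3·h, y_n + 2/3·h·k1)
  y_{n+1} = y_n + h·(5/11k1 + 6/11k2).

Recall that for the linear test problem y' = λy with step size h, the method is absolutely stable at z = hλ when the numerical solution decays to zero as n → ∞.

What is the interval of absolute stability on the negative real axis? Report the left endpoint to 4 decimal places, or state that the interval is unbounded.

(-2.7500, 0).

Test eqn y'=λy, z=hλ:
  k1=λy_n ⇒ h·k1=z·y_n;  k2=λ(1+2/3z)y_n ⇒ h·k2=z(1+2/3z)y_n
  y_{n+1}/y_n = 1 + 5/11z + 6/11z(1+2/3z) = 1 + z + 4/11z²
  Hence R(z) = 1 + z + 4/11z².

Find x<0 with |R(x)|<1.
x=-0.58: |R|=0.5423
R=1: x+4/11x²=0 ⇒ x=−11/4=-2.7500; min R=1−1/(4·4/11)=0.3125>−1
Confirm numerically:
  x=-2.641: |R|=0.89532 <1
  x=-1.233: |R|=0.31983 <1
  x=-1.116: |R|=0.33689 <1
  x=-3.142: |R|=1.44788 >1
  x=-2.856: |R|=1.11009 >1
Stable set (-2.7500, 0).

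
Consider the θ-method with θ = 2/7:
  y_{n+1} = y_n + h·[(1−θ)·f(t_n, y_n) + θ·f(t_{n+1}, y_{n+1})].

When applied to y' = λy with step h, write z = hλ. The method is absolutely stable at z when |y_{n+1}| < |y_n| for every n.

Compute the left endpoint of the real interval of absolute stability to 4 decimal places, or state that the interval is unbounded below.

On y'=λy, z=hλ:
  y_{n+1} = y_n + z·[5/7·y_n + 2/7·y_{n+1}] ⇒ (1 − 2/7z)y_{n+1} = (1 + 5/7z)y_n
  so R(z) = (1 + 5/7z)/(1 − 2/7z).

Boundary: |R(x)|=1, x<0.
x=-1.5: |R|=0.0500
R=−1: 1+5/7x = −1+2/7x ⇒ -3/7x=2 ⇒ x=2/(-3/7)=-4.6667
Confirm numerically:
  x=-4.579: |R|=0.98372 <1
  x=-3.503: |R|=0.75075 <1
  x=-2.987: |R|=0.61161 <1
  x=-2.363: |R|=0.41063 <1
  x=-5.160: |R|=1.08545 >1
  x=-4.782: |R|=1.02089 >1
So |R|<1 on (-4.6667, 0).

z* = -4.6667.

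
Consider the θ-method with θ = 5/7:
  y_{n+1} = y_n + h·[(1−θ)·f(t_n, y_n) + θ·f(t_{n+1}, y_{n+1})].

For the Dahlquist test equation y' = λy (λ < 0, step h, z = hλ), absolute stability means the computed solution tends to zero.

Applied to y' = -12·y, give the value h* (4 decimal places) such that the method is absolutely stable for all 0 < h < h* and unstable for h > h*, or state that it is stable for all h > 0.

Test eqn y'=λy, z=hλ:
  y_{n+1} = y_n + z·[2/7·y_n + 5/7·y_{n+1}] ⇒ (1 − 5/7z)y_{n+1} = (1 + 2/7z)y_n
  R(z) = (1 + 2/7z)/(1 − 5/7z).

Need |R(x)|<1, x<0.
x=-1.42: |R|=0.2950
x=-2: |R|=0.1765
x=-10: |R|=0.2281
x=-100: |R|=0.3807
θ=5/7≥1/2 ⇒ |1+2/7x|<|1−5/7x| ∀x<0 ⇒ unbounded interval.

(−∞, 0) — no finite endpoint. Any h>0 works for λ=-12.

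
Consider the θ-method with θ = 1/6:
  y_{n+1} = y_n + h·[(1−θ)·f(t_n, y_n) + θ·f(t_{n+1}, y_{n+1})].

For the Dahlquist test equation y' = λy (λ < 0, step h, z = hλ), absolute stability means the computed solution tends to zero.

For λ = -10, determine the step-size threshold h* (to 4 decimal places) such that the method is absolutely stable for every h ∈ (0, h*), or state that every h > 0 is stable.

(-3.0000,0); λ=-10 ⇒ h* = (3)/10 = 0.3000.

With y'=λy (z=hλ):
  y_{n+1} = y_n + z·[5/6·y_n + 1/6·y_{n+1}] ⇒ (1 − 1/6z)y_{n+1} = (1 + 5/6z)y_n
  Hence R(z) = (1 + 5/6z)/(1 − 1/6z).

Boundary: |R(x)|=1, x<0.
x=-1.41: |R|=0.1417
R=−1: 1+5/6x = −1+1/6x ⇒ -2/3x=2 ⇒ x=2/(-2/3)=-3.0000
Confirm numerically:
  x=-2.977: |R|=0.98975 <1
  x=-2.817: |R|=0.91698 <1
  x=-1.856: |R|=0.41752 <1
  x=-1.789: |R|=0.37810 <1
  x=-3.433: |R|=1.18361 >1
  x=-3.430: |R|=1.18240 >1
Stable set (-3.0000, 0).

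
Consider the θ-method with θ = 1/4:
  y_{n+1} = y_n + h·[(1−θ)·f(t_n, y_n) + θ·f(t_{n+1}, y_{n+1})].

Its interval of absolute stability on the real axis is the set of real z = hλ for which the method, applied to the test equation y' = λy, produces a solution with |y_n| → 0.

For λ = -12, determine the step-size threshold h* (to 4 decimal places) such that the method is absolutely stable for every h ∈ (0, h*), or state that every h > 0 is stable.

Test eqn y'=λy, z=hλ:
  y_{n+1} = y_n + z·[3/4·y_n + 1/4·y_{n+1}] ⇒ (1 − 1/4z)y_{n+1} = (1 + 3/4z)y_n
  so R(z) = (1 + 3/4z)/(1 − 1/4z).

Boundary: |R(x)|=1, x<0.
x=-0.63: |R|=0.4557
R=−1: 1+3/4x = −1+1/4x ⇒ -1/2x=2 ⇒ x=2/(-1/2)=-4.0000
Confirm numerically:
  x=-2.970: |R|=0.70445 <1
  x=-2.413: |R|=0.50507 <1
  x=-2.187: |R|=0.41393 <1
  x=-4.427: |R|=1.10134 >1
  x=-4.031: |R|=1.00772 >1
Interval (-4.0000, 0).

(-4.0000,0); λ=-12 ⇒ h* = (4)/12 = 0.3333.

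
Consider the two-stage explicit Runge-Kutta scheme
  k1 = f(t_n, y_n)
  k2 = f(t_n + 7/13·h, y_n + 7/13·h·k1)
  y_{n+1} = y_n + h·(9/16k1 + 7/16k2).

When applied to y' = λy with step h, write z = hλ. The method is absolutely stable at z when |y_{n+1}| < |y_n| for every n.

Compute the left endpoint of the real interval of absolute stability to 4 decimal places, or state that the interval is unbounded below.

z* = -4.2449.

On y'=λy, z=hλ:
  k1=λy_n ⇒ h·k1=z·y_n;  k2=λ(1+7/13z)y_n ⇒ h·k2=z(1+7/13z)y_n
  y_{n+1}/y_n = 1 + 9/16z + 7/16z(1+7/13z) = 1 + z + 49/208z²
  Hence R(z) = 1 + z + 49/208z².

Solve |R(x)|<1 on ℝ⁻.
x=-0.33: |R|=0.6957
R=1: x+49/208x²=0 ⇒ x=−208/49=-4.2449; min R=1−1/(4·49/208)=-0.0612>−1
Confirm numerically:
  x=-4.185: |R|=0.94095 <1
  x=-4.114: |R|=0.87314 <1
  x=-3.317: |R|=0.27493 <1
  x=-3.245: |R|=0.23563 <1
  x=-4.657: |R|=1.45211 >1
  x=-4.650: |R|=1.44376 >1
  x=-4.542: |R|=1.31790 >1
Stable set (-4.2449, 0).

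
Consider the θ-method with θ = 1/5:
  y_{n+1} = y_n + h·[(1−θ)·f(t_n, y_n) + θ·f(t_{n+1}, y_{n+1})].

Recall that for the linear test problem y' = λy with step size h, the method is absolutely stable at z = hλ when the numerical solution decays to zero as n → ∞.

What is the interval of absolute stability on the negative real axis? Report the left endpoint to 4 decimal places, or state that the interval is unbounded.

Test eqn y'=λy, z=hλ:
  y_{n+1} = y_n + z·[4/5·y_n + 1/5·y_{n+1}] ⇒ (1 − 1/5z)y_{n+1} = (1 + 4/5z)y_n
  ⇒ R(z) = (1 + 4/5z)/(1 − 1/5z).

Boundary: |R(x)|=1, x<0.
x=-1.2: |R|=0.0323
R=−1: 1+4/5x = −1+1/5x ⇒ -3/5x=2 ⇒ x=2/(-3/5)=-3.3333
Confirm numerically:
  x=-3.187: |R|=0.94638 <1
  x=-2.193: |R|=0.52440 <1
  x=-2.072: |R|=0.46493 <1
  x=-1.387: |R|=0.08580 <1
  x=-3.620: |R|=1.09977 >1
  x=-3.373: |R|=1.01421 >1
Interval (-3.3333, 0).

(-3.3333, 0).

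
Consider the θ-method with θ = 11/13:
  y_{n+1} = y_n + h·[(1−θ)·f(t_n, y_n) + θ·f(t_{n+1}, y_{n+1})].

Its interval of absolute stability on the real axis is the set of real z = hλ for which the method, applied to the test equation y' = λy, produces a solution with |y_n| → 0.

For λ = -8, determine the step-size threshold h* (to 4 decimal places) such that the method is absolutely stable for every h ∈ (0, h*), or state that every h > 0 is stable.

(−∞, 0) — no finite endpoint. Any h>0 works for λ=-8.

On y'=λy, z=hλ:
  y_{n+1} = y_n + z·[2/13·y_n + 11/13·y_{n+1}] ⇒ (1 − 11/13z)y_{n+1} = (1 + 2/13z)y_n
  R(z) = (1 + 2/13z)/(1 − 11/13z).

Solve |R(x)|<1 on ℝ⁻.
x=-1.52: |R|=0.3351
x=-2: |R|=0.2571
x=-10: |R|=0.0569
x=-100: |R|=0.1680
θ=11/13≥1/2 ⇒ |1+2/13x|<|1−11/13x| ∀x<0 ⇒ interval (−∞,0).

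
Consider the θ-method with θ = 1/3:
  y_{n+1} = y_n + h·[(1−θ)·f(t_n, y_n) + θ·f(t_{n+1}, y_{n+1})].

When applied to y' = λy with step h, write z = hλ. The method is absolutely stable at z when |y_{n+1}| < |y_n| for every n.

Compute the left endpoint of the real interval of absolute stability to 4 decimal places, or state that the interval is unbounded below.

z* = -6.0000.

Test eqn y'=λy, z=hλ:
  y_{n+1} = y_n + z·[2/3·y_n + 1/3·y_{n+1}] ⇒ (1 − 1/3z)y_{n+1} = (1 + 2/3z)y_n
  ⇒ R(z) = (1 + 2/3z)/(1 − 1/3z).

Need |R(x)|<1, x<0.
x=-1.76: |R|=0.1092
R=−1: 1+2/3x = −1+1/3x ⇒ -1/3x=2 ⇒ x=2/(-1/3)=-6.0000
Confirm numerically:
  x=-5.892: |R|=0.98785 <1
  x=-5.250: |R|=0.90909 <1
  x=-4.193: |R|=0.74878 <1
  x=-3.441: |R|=0.60270 <1
  x=-6.288: |R|=1.03101 >1
  x=-6.199: |R|=1.02163 >1
So |R|<1 on (-6.0000, 0).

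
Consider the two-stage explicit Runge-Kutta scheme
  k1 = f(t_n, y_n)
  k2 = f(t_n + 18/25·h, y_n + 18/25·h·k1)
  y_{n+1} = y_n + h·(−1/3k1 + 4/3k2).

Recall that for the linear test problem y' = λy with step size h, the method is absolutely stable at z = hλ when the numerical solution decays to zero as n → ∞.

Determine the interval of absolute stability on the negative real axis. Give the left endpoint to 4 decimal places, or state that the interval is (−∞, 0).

On y'=λy, z=hλ:
  k1=λy_n ⇒ h·k1=z·y_n;  k2=λ(1+18/25z)y_n ⇒ h·k2=z(1+18/25z)y_n
  y_{n+1}/y_n = 1 − 1/3z + 4/3z(1+18/25z) = 1 + z + 24/25z²
  Hence R(z) = 1 + z + 24/25z².

Boundary: |R(x)|=1, x<0.
x=-1.22: |R|=1.2089
R=1: x+24/25x²=0 ⇒ x=−25/24=-1.0417; min R=1−1/(4·24/25)=0.7396>−1
Confirm numerically:
  x=-0.970: |R|=0.93326 <1
  x=-0.961: |R|=0.92558 <1
  x=-0.629: |R|=0.75082 <1
  x=-1.413: |R|=1.50371 >1
  x=-1.290: |R|=1.30754 >1
So |R|<1 on (-1.0417, 0).

(-1.0417, 0).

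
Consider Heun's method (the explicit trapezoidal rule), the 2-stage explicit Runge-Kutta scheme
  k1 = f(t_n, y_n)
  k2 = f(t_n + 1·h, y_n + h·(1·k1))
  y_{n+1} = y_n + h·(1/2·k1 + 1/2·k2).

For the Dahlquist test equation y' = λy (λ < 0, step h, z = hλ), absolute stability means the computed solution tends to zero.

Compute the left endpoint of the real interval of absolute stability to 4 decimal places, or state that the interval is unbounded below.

Test eqn y'=λy, z=hλ:
  order 2, 2-stage ⇒ R(z)=1+z+z^2/2
  (e.g. R(-1.5)=0.62500, |R|=0.62500)

Boundary: |R(x)|=1, x<0.
x=-1.5: |R|=0.6250
|R(-2.17)|=1.1845 |R(-1.9)|=0.9050 |R(-1.55)|=0.6513
Bisect:
  x_lo=-2.7944 |R|=2.1099  x_hi=-0.0840 |R|=0.9196
  mid=-1.43917 |R|=0.59643 →hi
  mid=-2.11677 |R|=1.12359 →lo
  mid=-1.77797 |R|=0.80262 →hi
  mid=-1.94737 |R|=0.94876 →hi
  mid=-2.03207 |R|=1.03259 →lo
  mid=-1.98972 |R|=0.98977 →hi
  mid=-2.01090 |R|=1.01096 →lo
  mid=-2.00031 |R|=1.00031 →lo
  mid=-1.99502 |R|=0.99503 →hi
  mid=-1.99766 |R|=0.99767 →hi
  ...
  [-2.00014,-1.99998] ⇒ x*=-2.0000
Interval (-2.0000, 0).

z* = -2.0000.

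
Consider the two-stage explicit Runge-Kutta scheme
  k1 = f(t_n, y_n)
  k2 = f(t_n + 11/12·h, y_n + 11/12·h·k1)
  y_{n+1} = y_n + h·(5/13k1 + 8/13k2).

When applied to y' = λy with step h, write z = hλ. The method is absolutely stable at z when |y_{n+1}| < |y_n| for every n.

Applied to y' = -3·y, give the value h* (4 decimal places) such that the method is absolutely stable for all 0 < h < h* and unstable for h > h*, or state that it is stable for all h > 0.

(-1.7727,0); λ=-3 ⇒ h* = (39/22)/3 = 0.5909.

Set f=λy, z=hλ:
  k1=λy_n ⇒ h·k1=z·y_n;  k2=λ(1+11/12z)y_n ⇒ h·k2=z(1+11/12z)y_n
  y_{n+1}/y_n = 1 + 5/13z + 8/13z(1+11/12z) = 1 + z + 22/39z²
  R(z) = 1 + z + 22/39z².

Find x<0 with |R(x)|<1.
x=-1.68: |R|=0.9121
R=1: x+22/39x²=0 ⇒ x=−39/22=-1.7727; min R=1−1/(4·22/39)=0.5568>−1
Confirm numerically:
  x=-1.641: |R|=0.87806 <1
  x=-1.572: |R|=0.82200 <1
  x=-1.467: |R|=0.74700 <1
  x=-0.762: |R|=0.56554 <1
  x=-2.237: |R|=1.58586 >1
  x=-1.990: |R|=1.24390 >1
Stable set (-1.7727, 0).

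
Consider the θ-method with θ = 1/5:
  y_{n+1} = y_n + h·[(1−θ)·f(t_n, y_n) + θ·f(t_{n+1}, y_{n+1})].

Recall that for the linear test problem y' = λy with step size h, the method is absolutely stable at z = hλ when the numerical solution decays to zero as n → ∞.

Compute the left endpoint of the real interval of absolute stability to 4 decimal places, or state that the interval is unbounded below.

z* = -3.3333.

With y'=λy (z=hλ):
  y_{n+1} = y_n + z·[4/5·y_n + 1/5·y_{n+1}] ⇒ (1 − 1/5z)y_{n+1} = (1 + 4/5z)y_n
  ⇒ R(z) = (1 + 4/5z)/(1 − 1/5z).

Boundary: |R(x)|=1, x<0.
x=-1.09: |R|=0.1051
R=−1: 1+4/5x = −1+1/5x ⇒ -3/5x=2 ⇒ x=2/(-3/5)=-3.3333
Confirm numerically:
  x=-3.235: |R|=0.96418 <1
  x=-2.293: |R|=0.57206 <1
  x=-1.986: |R|=0.42141 <1
  x=-1.451: |R|=0.12463 <1
  x=-3.654: |R|=1.11116 >1
  x=-3.652: |R|=1.11049 >1
Interval (-3.3333, 0).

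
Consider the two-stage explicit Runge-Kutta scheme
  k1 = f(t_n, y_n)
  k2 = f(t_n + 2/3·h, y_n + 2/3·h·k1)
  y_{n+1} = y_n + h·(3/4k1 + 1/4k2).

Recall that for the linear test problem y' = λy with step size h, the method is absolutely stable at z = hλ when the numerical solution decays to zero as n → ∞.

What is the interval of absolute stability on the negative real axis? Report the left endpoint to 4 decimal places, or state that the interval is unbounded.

With y'=λy (z=hλ):
  k1=λy_n ⇒ h·k1=z·y_n;  k2=λ(1+2/3z)y_n ⇒ h·k2=z(1+2/3z)y_n
  y_{n+1}/y_n = 1 + 3/4z + 1/4z(1+2/3z) = 1 + z + 1/6z²
  R(z) = 1 + z + 1/6z².

Solve |R(x)|<1 on ℝ⁻.
x=-1.54: |R|=0.1447
R=1: x+1/6x²=0 ⇒ x=−6=-6.0000; min R=1−1/(4·1/6)=-0.5000>−1
Confirm numerically:
  x=-5.492: |R|=0.53501 <1
  x=-5.191: |R|=0.30008 <1
  x=-4.401: |R|=0.17287 <1
  x=-6.541: |R|=1.58978 >1
  x=-6.273: |R|=1.28542 >1
Interval (-6.0000, 0).

z∈(-6.0000,0).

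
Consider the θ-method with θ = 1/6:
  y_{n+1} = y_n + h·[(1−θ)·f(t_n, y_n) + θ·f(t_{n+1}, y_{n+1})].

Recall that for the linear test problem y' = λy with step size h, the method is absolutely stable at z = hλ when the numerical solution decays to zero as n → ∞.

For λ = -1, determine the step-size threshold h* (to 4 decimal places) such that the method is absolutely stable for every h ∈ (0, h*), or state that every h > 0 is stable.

Test eqn y'=λy, z=hλ:
  y_{n+1} = y_n + z·[5/6·y_n + 1/6·y_{n+1}] ⇒ (1 − 1/6z)y_{n+1} = (1 + 5/6z)y_n
  R(z) = (1 + 5/6z)/(1 − 1/6z).

Need |R(x)|<1, x<0.
x=-1.08: |R|=0.0847
R=−1: 1+5/6x = −1+1/6x ⇒ -2/3x=2 ⇒ x=2/(-2/3)=-3.0000
Confirm numerically:
  x=-2.950: |R|=0.97765 <1
  x=-2.455: |R|=0.74216 <1
  x=-2.164: |R|=0.59040 <1
  x=-1.948: |R|=0.47056 <1
  x=-3.389: |R|=1.16573 >1
  x=-3.309: |R|=1.13277 >1
  x=-3.264: |R|=1.11399 >1
So |R|<1 on (-3.0000, 0).

(-3.0000,0); λ=-1 ⇒ h* = (3)/1 = 3.0000.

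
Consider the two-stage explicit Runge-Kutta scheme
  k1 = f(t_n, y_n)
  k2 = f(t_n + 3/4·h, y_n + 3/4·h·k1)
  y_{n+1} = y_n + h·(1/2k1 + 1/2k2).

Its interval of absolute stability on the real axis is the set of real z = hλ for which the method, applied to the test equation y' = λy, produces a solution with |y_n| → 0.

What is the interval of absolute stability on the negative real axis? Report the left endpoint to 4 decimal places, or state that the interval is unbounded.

With y'=λy (z=hλ):
  k1=λy_n ⇒ h·k1=z·y_n;  k2=λ(1+3/4z)y_n ⇒ h·k2=z(1+3/4z)y_n
  y_{n+1}/y_n = 1 + 1/2z + 1/2z(1+3/4z) = 1 + z + 3/8z²
  so R(z) = 1 + z + 3/8z².

Find x<0 with |R(x)|<1.
x=-1.42: |R|=0.3361
R=1: x+3/8x²=0 ⇒ x=−8/3=-2.6667; min R=1−1/(4·3/8)=0.3333>−1
Confirm numerically:
  x=-2.201: |R|=0.61565 <1
  x=-1.744: |R|=0.39658 <1
  x=-1.258: |R|=0.33546 <1
  x=-1.121: |R|=0.35024 <1
  x=-3.244: |R|=1.70233 >1
  x=-2.913: |R|=1.26909 >1
Interval (-2.6667, 0).

z∈(-2.6667,0).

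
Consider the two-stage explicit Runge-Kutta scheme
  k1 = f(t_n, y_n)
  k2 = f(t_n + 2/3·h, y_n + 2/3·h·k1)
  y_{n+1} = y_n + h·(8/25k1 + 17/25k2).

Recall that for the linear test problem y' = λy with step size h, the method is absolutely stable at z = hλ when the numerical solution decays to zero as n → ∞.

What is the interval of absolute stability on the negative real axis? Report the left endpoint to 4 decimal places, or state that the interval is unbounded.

Set f=λy, z=hλ:
  k1=λy_n ⇒ h·k1=z·y_n;  k2=λ(1+2/3z)y_n ⇒ h·k2=z(1+2/3z)y_n
  y_{n+1}/y_n = 1 + 8/25z + 17/25z(1+2/3z) = 1 + z + 34/75z²
  ⇒ R(z) = 1 + z + 34/75z².

Boundary: |R(x)|=1, x<0.
x=-0.48: |R|=0.6244
R=1: x+34/75x²=0 ⇒ x=−75/34=-2.2059; min R=1−1/(4·34/75)=0.4485>−1
Confirm numerically:
  x=-2.179: |R|=0.97345 <1
  x=-2.013: |R|=0.82398 <1
  x=-1.172: |R|=0.45069 <1
  x=-2.479: |R|=1.30693 >1
  x=-2.318: |R|=1.11782 >1
So |R|<1 on (-2.2059, 0).

(-2.2059, 0).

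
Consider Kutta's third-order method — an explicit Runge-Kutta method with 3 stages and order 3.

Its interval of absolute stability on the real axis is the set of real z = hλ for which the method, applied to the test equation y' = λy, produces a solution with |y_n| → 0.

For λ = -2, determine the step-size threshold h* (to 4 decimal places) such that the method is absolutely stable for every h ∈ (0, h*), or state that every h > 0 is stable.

With y'=λy (z=hλ):
  order 3, 3-stage ⇒ R(z)=1+z+z^2/2+z^3/6
  (e.g. R(-0.49)=0.61044, |R|=0.61044)

Solve |R(x)|<1 on ℝ⁻.
x=-0.49: |R|=0.6104
|R(-2.75)|=1.4349 |R(-1.7)|=0.0738 |R(-1.26)|=0.2004
Bisect:
  x_lo=-3.3595 |R|=3.0357  x_hi=-0.1708 |R|=0.8430
  mid=-1.76514 |R|=0.12389 →hi
  mid=-2.56231 |R|=1.08338 →lo
  mid=-2.16373 |R|=0.51119 →hi
  mid=-2.36302 |R|=0.77022 →hi
  mid=-2.46267 |R|=0.91954 →hi
  mid=-2.51249 |R|=0.99958 →hi
  mid=-2.53740 |R|=1.04100 →lo
  mid=-2.52494 |R|=1.02017 →lo
  ...
  [-2.51288,-2.51268] ⇒ x*=-2.5127
Stable set (-2.5127, 0).

(-2.5127,0); λ=-2 ⇒ h* = 1.2564.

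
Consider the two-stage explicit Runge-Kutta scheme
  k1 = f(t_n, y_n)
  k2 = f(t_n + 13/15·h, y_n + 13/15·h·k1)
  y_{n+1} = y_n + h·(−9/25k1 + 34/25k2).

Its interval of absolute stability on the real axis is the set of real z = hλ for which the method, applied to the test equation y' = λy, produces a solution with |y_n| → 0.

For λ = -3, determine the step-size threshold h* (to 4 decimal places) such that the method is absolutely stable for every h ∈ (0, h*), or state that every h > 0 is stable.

On y'=λy, z=hλ:
  k1=λy_n ⇒ h·k1=z·y_n;  k2=λ(1+13/15z)y_n ⇒ h·k2=z(1+13/15z)y_n
  y_{n+1}/y_n = 1 − 9/25z + 34/25z(1+13/15z) = 1 + z + 442/375z²
  so R(z) = 1 + z + 442/375z².

Boundary: |R(x)|=1, x<0.
x=-1.58: |R|=2.3624
R=1: x+442/375x²=0 ⇒ x=−375/442=-0.8484; min R=1−1/(4·442/375)=0.7879>−1
Confirm numerically:
  x=-0.710: |R|=0.88417 <1
  x=-0.613: |R|=0.82991 <1
  x=-0.530: |R|=0.80109 <1
  x=-0.481: |R|=0.79170 <1
  x=-1.378: |R|=1.86015 >1
  x=-1.270: |R|=1.63107 >1
So |R|<1 on (-0.8484, 0).

(-0.8484,0); λ=-3 ⇒ h* = (375/442)/3 = 0.2828.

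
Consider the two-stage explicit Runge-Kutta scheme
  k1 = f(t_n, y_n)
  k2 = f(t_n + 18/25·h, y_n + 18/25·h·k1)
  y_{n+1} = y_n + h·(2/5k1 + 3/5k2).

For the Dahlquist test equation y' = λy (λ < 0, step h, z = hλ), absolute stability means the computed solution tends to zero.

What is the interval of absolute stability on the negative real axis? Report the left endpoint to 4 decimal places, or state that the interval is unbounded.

(-2.3148, 0).

With y'=λy (z=hλ):
  k1=λy_n ⇒ h·k1=z·y_n;  k2=λ(1+18/25z)y_n ⇒ h·k2=z(1+18/25z)y_n
  y_{n+1}/y_n = 1 + 2/5z + 3/5z(1+18/25z) = 1 + z + 54/125z²
  Hence R(z) = 1 + z + 54/125z².

Need |R(x)|<1, x<0.
x=-0.41: |R|=0.6626
R=1: x+54/125x²=0 ⇒ x=−125/54=-2.3148; min R=1−1/(4·54/125)=0.4213>−1
Confirm numerically:
  x=-1.889: |R|=0.65251 <1
  x=-1.730: |R|=0.56293 <1
  x=-1.226: |R|=0.42333 <1
  x=-2.849: |R|=1.65746 >1
  x=-2.371: |R|=1.05755 >1
So |R|<1 on (-2.3148, 0).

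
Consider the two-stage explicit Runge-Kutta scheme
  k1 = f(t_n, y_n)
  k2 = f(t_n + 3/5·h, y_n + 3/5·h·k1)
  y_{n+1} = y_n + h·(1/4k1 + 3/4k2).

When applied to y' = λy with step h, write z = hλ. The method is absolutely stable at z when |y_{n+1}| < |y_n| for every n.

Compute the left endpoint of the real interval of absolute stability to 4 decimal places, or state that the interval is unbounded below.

left endpoint -2.2222.

With y'=λy (z=hλ):
  k1=λy_n ⇒ h·k1=z·y_n;  k2=λ(1+3/5z)y_n ⇒ h·k2=z(1+3/5z)y_n
  y_{n+1}/y_n = 1 + 1/4z + 3/4z(1+3/5z) = 1 + z + 9/20z²
  so R(z) = 1 + z + 9/20z².

Boundary: |R(x)|=1, x<0.
x=-0.65: |R|=0.5401
R=1: x+9/20x²=0 ⇒ x=−20/9=-2.2222; min R=1−1/(4·9/20)=0.4444>−1
Confirm numerically:
  x=-2.002: |R|=0.80160 <1
  x=-1.794: |R|=0.65430 <1
  x=-1.221: |R|=0.44988 <1
  x=-1.114: |R|=0.44445 <1
  x=-2.369: |R|=1.15647 >1
  x=-2.346: |R|=1.13067 >1
So |R|<1 on (-2.2222, 0).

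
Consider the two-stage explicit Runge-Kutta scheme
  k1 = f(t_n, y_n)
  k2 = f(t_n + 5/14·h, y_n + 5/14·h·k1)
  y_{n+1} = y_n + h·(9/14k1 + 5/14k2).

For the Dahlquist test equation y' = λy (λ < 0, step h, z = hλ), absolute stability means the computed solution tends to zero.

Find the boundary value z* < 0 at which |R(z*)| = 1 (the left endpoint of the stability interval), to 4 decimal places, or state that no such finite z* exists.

Test eqn y'=λy, z=hλ:
  k1=λy_n ⇒ h·k1=z·y_n;  k2=λ(1+5/14z)y_n ⇒ h·k2=z(1+5/14z)y_n
  y_{n+1}/y_n = 1 + 9/14z + 5/14z(1+5/14z) = 1 + z + 25/196z²
  R(z) = 1 + z + 25/196z².

Boundary: |R(x)|=1, x<0.
x=-0.36: |R|=0.6565
R=1: x+25/196x²=0 ⇒ x=−196/25=-7.8400; min R=1−1/(4·25/196)=-0.9600>−1
Confirm numerically:
  x=-7.744: |R|=0.90518 <1
  x=-7.095: |R|=0.32579 <1
  x=-4.020: |R|=0.95872 <1
  x=-7.981: |R|=1.14354 >1
  x=-7.967: |R|=1.12906 >1
Stable set (-7.8400, 0).

z* = -7.8400.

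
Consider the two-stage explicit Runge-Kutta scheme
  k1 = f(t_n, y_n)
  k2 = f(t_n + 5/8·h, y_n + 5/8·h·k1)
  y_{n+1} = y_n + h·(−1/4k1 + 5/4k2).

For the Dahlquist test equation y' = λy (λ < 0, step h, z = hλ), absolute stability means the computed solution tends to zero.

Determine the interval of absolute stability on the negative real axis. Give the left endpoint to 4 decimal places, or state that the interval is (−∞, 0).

With y'=λy (z=hλ):
  k1=λy_n ⇒ h·k1=z·y_n;  k2=λ(1+5/8z)y_n ⇒ h·k2=z(1+5/8z)y_n
  y_{n+1}/y_n = 1 − 1/4z + 5/4z(1+5/8z) = 1 + z + 25/32z²
  Hence R(z) = 1 + z + 25/32z².

Need |R(x)|<1, x<0.
x=-0.77: |R|=0.6932
R=1: x+25/32x²=0 ⇒ x=−32/25=-1.2800; min R=1−1/(4·25/32)=0.6800>−1
Confirm numerically:
  x=-0.805: |R|=0.70127 <1
  x=-0.750: |R|=0.68945 <1
  x=-0.749: |R|=0.68928 <1
  x=-1.809: |R|=1.74763 >1
  x=-1.557: |R|=1.33694 >1
  x=-1.365: |R|=1.09064 >1
So |R|<1 on (-1.2800, 0).

(-1.2800, 0).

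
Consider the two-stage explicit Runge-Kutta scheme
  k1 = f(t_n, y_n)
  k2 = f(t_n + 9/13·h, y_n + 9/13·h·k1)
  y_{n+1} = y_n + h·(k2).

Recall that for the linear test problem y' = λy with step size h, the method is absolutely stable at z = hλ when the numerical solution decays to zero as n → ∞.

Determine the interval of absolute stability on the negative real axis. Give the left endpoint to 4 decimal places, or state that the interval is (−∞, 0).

(-1.4444, 0).

With y'=λy (z=hλ):
  k1=λy_n ⇒ h·k1=z·y_n;  k2=λ(1+9/13z)y_n ⇒ h·k2=z(1+9/13z)y_n
  y_{n+1}/y_n = 1 + z(1+9/13z) = 1 + z + 9/13z²
  ⇒ R(z) = 1 + z + 9/13z².

Need |R(x)|<1, x<0.
x=-1.47: |R|=1.0260
R=1: x+9/13x²=0 ⇒ x=−13/9=-1.4444; min R=1−1/(4·9/13)=0.6389>−1
Confirm numerically:
  x=-1.311: |R|=0.87888 <1
  x=-1.281: |R|=0.85505 <1
  x=-1.256: |R|=0.83614 <1
  x=-1.656: |R|=1.24254 >1
  x=-1.604: |R|=1.17718 >1
Stable set (-1.4444, 0).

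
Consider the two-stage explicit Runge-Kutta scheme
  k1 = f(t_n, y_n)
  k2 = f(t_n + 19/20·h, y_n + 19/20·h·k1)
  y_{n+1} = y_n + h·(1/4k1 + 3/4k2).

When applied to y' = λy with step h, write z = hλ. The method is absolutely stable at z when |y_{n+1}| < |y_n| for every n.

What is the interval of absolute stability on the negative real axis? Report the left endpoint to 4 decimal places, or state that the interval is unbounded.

z∈(-1.4035,0).

With y'=λy (z=hλ):
  k1=λy_n ⇒ h·k1=z·y_n;  k2=λ(1+19/20z)y_n ⇒ h·k2=z(1+19/20z)y_n
  y_{n+1}/y_n = 1 + 1/4z + 3/4z(1+19/20z) = 1 + z + 57/80z²
  R(z) = 1 + z + 57/80z².

Boundary: |R(x)|=1, x<0.
x=-0.69: |R|=0.6492
R=1: x+57/80x²=0 ⇒ x=−80/57=-1.4035; min R=1−1/(4·57/80)=0.6491>−1
Confirm numerically:
  x=-1.198: |R|=0.82458 <1
  x=-1.067: |R|=0.74417 <1
  x=-1.024: |R|=0.72311 <1
  x=-0.801: |R|=0.65614 <1
  x=-1.701: |R|=1.36055 >1
  x=-1.542: |R|=1.15216 >1
Stable set (-1.4035, 0).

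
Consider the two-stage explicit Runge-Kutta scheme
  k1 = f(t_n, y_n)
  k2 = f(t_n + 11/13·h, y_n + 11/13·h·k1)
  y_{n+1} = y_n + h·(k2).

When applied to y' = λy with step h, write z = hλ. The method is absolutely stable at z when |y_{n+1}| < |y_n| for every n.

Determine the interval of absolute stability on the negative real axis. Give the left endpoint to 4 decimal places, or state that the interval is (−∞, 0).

z∈(-1.1818,0).

Set f=λy, z=hλ:
  k1=λy_n ⇒ h·k1=z·y_n;  k2=λ(1+11/13z)y_n ⇒ h·k2=z(1+11/13z)y_n
  y_{n+1}/y_n = 1 + z(1+11/13z) = 1 + z + 11/13z²
  so R(z) = 1 + z + 11/13z².

Solve |R(x)|<1 on ℝ⁻.
x=-0.96: |R|=0.8198
R=1: x+11/13x²=0 ⇒ x=−13/11=-1.1818; min R=1−1/(4·11/13)=0.7045>−1
Confirm numerically:
  x=-1.115: |R|=0.93696 <1
  x=-1.021: |R|=0.86107 <1
  x=-0.912: |R|=0.79178 <1
  x=-0.687: |R|=0.71236 <1
  x=-1.526: |R|=1.44442 >1
  x=-1.469: |R|=1.35697 >1
So |R|<1 on (-1.1818, 0).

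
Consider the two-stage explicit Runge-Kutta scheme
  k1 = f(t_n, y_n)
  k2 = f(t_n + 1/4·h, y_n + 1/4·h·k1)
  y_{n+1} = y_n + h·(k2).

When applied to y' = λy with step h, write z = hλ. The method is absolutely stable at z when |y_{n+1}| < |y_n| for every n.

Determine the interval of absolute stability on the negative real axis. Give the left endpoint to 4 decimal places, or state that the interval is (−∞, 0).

On y'=λy, z=hλ:
  k1=λy_n ⇒ h·k1=z·y_n;  k2=λ(1+1/4z)y_n ⇒ h·k2=z(1+1/4z)y_n
  y_{n+1}/y_n = 1 + z(1+1/4z) = 1 + z + 1/4z²
  ⇒ R(z) = 1 + z + 1/4z².

Find x<0 with |R(x)|<1.
x=-1.17: |R|=0.1722
R=1: x+1/4x²=0 ⇒ x=−4=-4.0000; min R=1−1/(4·1/4)=0.0000>−1
Confirm numerically:
  x=-3.424: |R|=0.50694 <1
  x=-3.371: |R|=0.46991 <1
  x=-3.067: |R|=0.28462 <1
  x=-2.525: |R|=0.06891 <1
  x=-4.489: |R|=1.54878 >1
  x=-4.446: |R|=1.49573 >1
  x=-4.178: |R|=1.18592 >1
So |R|<1 on (-4.0000, 0).

(-4.0000, 0).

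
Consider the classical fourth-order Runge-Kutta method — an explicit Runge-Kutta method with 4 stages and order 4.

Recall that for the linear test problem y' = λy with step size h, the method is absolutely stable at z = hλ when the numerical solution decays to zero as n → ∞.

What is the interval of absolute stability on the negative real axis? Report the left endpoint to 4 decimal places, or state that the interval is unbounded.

With y'=λy (z=hλ):
  order 4, 4-stage ⇒ R(z)=1+z+z^2/2+z^3/6+z^4/24
  (e.g. R(-0.91)=0.40703, |R|=0.40703)

Boundary: |R(x)|=1, x<0.
x=-0.91: |R|=0.4070
|R(-2.38)|=0.5422 |R(-2.03)|=0.3438 |R(-1.49)|=0.2741
Bisect:
  x_lo=-3.3760 |R|=2.3224  x_hi=-0.3654 |R|=0.6940
  mid=-1.87072 |R|=0.29825 →hi
  mid=-2.62338 |R|=0.78210 →hi
  mid=-2.99971 |R|=1.37443 →lo
  mid=-2.81155 |R|=1.04031 →lo
  mid=-2.71747 |R|=0.90246 →hi
  mid=-2.76451 |R|=0.96911 →hi
  mid=-2.78803 |R|=1.00413 →lo
  mid=-2.77627 |R|=0.98648 →hi
  mid=-2.78215 |R|=0.99527 →hi
  mid=-2.78509 |R|=0.99969 →hi
  ...
  [-2.78545,-2.78527] ⇒ x*=-2.7853
Interval (-2.7853, 0).

z∈(-2.7853,0).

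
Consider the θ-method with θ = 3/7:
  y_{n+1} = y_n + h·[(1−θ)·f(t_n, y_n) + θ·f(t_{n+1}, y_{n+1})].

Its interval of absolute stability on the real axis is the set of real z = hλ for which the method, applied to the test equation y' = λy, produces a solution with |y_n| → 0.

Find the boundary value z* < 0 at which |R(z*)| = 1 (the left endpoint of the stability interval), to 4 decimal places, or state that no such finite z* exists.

left endpoint -14.0000.

Set f=λy, z=hλ:
  y_{n+1} = y_n + z·[4/7·y_n + 3/7·y_{n+1}] ⇒ (1 − 3/7z)y_{n+1} = (1 + 4/7z)y_n
  R(z) = (1 + 4/7z)/(1 − 3/7z).

Find x<0 with |R(x)|<1.
x=-0.86: |R|=0.3716
R=−1: 1+4/7x = −1+3/7x ⇒ -1/7x=2 ⇒ x=2/(-1/7)=-14.0000
Confirm numerically:
  x=-12.767: |R|=0.97278 <1
  x=-12.044: |R|=0.95465 <1
  x=-5.686: |R|=0.65442 <1
  x=-14.420: |R|=1.00836 >1
  x=-14.052: |R|=1.00106 >1
Interval (-14.0000, 0).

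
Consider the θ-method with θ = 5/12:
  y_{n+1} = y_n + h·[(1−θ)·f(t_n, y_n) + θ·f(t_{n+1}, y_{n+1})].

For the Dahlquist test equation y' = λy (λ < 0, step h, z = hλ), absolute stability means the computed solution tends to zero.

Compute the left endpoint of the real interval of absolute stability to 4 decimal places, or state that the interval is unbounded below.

Test eqn y'=λy, z=hλ:
  y_{n+1} = y_n + z·[7/12·y_n + 5/12·y_{n+1}] ⇒ (1 − 5/12z)y_{n+1} = (1 + 7/12z)y_n
  R(z) = (1 + 7/12z)/(1 − 5/12z).

Need |R(x)|<1, x<0.
x=-0.97: |R|=0.3092
R=−1: 1+7/12x = −1+5/12x ⇒ -1/6x=2 ⇒ x=2/(-1/6)=-12.0000
Confirm numerically:
  x=-10.659: |R|=0.95892 <1
  x=-9.348: |R|=0.90970 <1
  x=-8.722: |R|=0.88211 <1
  x=-5.191: |R|=0.64121 <1
  x=-12.553: |R|=1.01479 >1
  x=-12.360: |R|=1.00976 >1
  x=-12.071: |R|=1.00196 >1
Stable set (-12.0000, 0).

z* = -12.0000.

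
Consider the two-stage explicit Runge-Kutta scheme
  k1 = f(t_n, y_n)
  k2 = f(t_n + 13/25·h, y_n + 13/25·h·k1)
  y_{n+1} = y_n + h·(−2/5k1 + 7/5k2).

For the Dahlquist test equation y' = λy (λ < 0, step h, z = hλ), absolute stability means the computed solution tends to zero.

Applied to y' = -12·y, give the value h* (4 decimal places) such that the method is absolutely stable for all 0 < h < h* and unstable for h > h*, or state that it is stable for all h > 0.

On y'=λy, z=hλ:
  k1=λy_n ⇒ h·k1=z·y_n;  k2=λ(1+13/25z)y_n ⇒ h·k2=z(1+13/25z)y_n
  y_{n+1}/y_n = 1 − 2/5z + 7/5z(1+13/25z) = 1 + z + 91/125z²
  Hence R(z) = 1 + z + 91/125z².

Solve |R(x)|<1 on ℝ⁻.
x=-0.96: |R|=0.7109
R=1: x+91/125x²=0 ⇒ x=−125/91=-1.3736; min R=1−1/(4·91/125)=0.6566>−1
Confirm numerically:
  x=-1.144: |R|=0.80876 <1
  x=-1.109: |R|=0.78635 <1
  x=-0.885: |R|=0.68519 <1
  x=-1.771: |R|=1.51233 >1
  x=-1.579: |R|=1.23608 >1
So |R|<1 on (-1.3736, 0).

(-1.3736,0); λ=-12 ⇒ h* = (125/91)/12 = 0.1145.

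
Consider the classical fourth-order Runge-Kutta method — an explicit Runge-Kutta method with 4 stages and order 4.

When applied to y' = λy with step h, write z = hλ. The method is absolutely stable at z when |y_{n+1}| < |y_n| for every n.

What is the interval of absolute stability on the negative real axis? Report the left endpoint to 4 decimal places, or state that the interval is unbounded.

On y'=λy, z=hλ:
  order 4, 4-stage ⇒ R(z)=1+z+z^2/2+z^3/6+z^4/24
  (e.g. R(-0.62)=0.53864, |R|=0.53864)

Solve |R(x)|<1 on ℝ⁻.
x=-0.62: |R|=0.5386
|R(-2.94)|=1.2594 |R(-1.44)|=0.2783 |R(-0.9)|=0.4108
Bisect:
  x_lo=-3.2643 |R|=1.9974  x_hi=-0.2729 |R|=0.7612
  mid=-1.76861 |R|=0.28103 →hi
  mid=-2.51648 |R|=0.66479 →hi
  mid=-2.89041 |R|=1.17039 →lo
  mid=-2.70344 |R|=0.88344 →hi
  mid=-2.79692 |R|=1.01768 →lo
  mid=-2.75018 |R|=0.94834 →hi
  mid=-2.77355 |R|=0.98244 →hi
  mid=-2.78524 |R|=0.99992 →hi
  ...
  [-2.78542,-2.78524] ⇒ x*=-2.7853
Stable set (-2.7853, 0).

(-2.7853, 0).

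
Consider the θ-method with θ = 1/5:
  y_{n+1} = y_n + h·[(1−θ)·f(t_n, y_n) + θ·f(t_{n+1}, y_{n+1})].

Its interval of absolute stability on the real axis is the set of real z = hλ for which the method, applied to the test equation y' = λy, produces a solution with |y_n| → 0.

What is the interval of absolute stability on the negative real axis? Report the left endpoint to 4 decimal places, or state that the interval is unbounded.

On y'=λy, z=hλ:
  y_{n+1} = y_n + z·[4/5·y_n + 1/5·y_{n+1}] ⇒ (1 − 1/5z)y_{n+1} = (1 + 4/5z)y_n
  R(z) = (1 + 4/5z)/(1 − 1/5z).

Find x<0 with |R(x)|<1.
x=-1.79: |R|=0.3181
R=−1: 1+4/5x = −1+1/5x ⇒ -3/5x=2 ⇒ x=2/(-3/5)=-3.3333
Confirm numerically:
  x=-3.063: |R|=0.89942 <1
  x=-2.476: |R|=0.65597 <1
  x=-2.302: |R|=0.57628 <1
  x=-1.414: |R|=0.10228 <1
  x=-3.929: |R|=1.20013 >1
  x=-3.904: |R|=1.19227 >1
  x=-3.660: |R|=1.11316 >1
So |R|<1 on (-3.3333, 0).

z∈(-3.3333,0).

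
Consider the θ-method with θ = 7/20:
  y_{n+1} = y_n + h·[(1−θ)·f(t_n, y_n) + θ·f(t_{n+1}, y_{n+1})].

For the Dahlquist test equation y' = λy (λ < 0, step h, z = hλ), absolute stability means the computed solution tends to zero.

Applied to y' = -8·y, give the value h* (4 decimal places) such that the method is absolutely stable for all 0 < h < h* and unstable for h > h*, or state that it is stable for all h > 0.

Set f=λy, z=hλ:
  y_{n+1} = y_n + z·[13/20·y_n + 7/20·y_{n+1}] ⇒ (1 − 7/20z)y_{n+1} = (1 + 13/20z)y_n
  ⇒ R(z) = (1 + 13/20z)/(1 − 7/20z).

Need |R(x)|<1, x<0.
x=-1.19: |R|=0.1599
R=−1: 1+13/20x = −1+7/20x ⇒ -3/10x=2 ⇒ x=2/(-3/10)=-6.6667
Confirm numerically:
  x=-6.004: |R|=0.93590 <1
  x=-4.333: |R|=0.72180 <1
  x=-4.013: |R|=0.66892 <1
  x=-3.067: |R|=0.47918 <1
  x=-7.210: |R|=1.04626 >1
  x=-6.740: |R|=1.00655 >1
  x=-6.724: |R|=1.00513 >1
Interval (-6.6667, 0).

(-6.6667,0); λ=-8 ⇒ h* = (20/3)/8 = 0.8333.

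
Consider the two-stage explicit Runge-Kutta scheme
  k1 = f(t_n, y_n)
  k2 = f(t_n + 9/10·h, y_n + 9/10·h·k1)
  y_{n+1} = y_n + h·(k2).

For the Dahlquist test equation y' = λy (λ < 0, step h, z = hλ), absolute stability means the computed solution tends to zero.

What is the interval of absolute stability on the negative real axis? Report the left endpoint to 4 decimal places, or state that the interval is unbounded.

(-1.1111, 0).

Test eqn y'=λy, z=hλ:
  k1=λy_n ⇒ h·k1=z·y_n;  k2=λ(1+9/10z)y_n ⇒ h·k2=z(1+9/10z)y_n
  y_{n+1}/y_n = 1 + z(1+9/10z) = 1 + z + 9/10z²
  so R(z) = 1 + z + 9/10z².

Boundary: |R(x)|=1, x<0.
x=-1.5: |R|=1.5250
R=1: x+9/10x²=0 ⇒ x=−10/9=-1.1111; min R=1−1/(4·9/10)=0.7222>−1
Confirm numerically:
  x=-1.087: |R|=0.97641 <1
  x=-0.790: |R|=0.77169 <1
  x=-0.757: |R|=0.75874 <1
  x=-0.466: |R|=0.72944 <1
  x=-1.623: |R|=1.74772 >1
  x=-1.561: |R|=1.63205 >1
  x=-1.329: |R|=1.26062 >1
Interval (-1.1111, 0).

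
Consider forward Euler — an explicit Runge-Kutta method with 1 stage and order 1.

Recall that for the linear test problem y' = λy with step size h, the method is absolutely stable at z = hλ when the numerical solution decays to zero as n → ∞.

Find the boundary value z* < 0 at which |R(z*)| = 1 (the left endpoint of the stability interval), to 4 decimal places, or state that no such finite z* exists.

Test eqn y'=λy, z=hλ:
  order 1, 1-stage ⇒ R(z)=1+z
  (e.g. R(-0.37)=0.63000, |R|=0.63000)

Boundary: |R(x)|=1, x<0.
x=-0.37: |R|=0.6300
|R(-1.35)|=0.3500 |R(-1.14)|=0.1400 |R(-0.51)|=0.4900
Bisect:
  x_lo=-2.3541 |R|=1.3541  x_hi=-0.2844 |R|=0.7156
  mid=-1.31925 |R|=0.31925 →hi
  mid=-1.83668 |R|=0.83668 →hi
  mid=-2.09539 |R|=1.09539 →lo
  mid=-1.96603 |R|=0.96603 →hi
  mid=-2.03071 |R|=1.03071 →lo
  mid=-1.99837 |R|=0.99837 →hi
  mid=-2.01454 |R|=1.01454 →lo
  ...
  [-2.00001,-1.99989] ⇒ x*=-2.0000
Stable set (-2.0000, 0).

z* = -2.0000.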